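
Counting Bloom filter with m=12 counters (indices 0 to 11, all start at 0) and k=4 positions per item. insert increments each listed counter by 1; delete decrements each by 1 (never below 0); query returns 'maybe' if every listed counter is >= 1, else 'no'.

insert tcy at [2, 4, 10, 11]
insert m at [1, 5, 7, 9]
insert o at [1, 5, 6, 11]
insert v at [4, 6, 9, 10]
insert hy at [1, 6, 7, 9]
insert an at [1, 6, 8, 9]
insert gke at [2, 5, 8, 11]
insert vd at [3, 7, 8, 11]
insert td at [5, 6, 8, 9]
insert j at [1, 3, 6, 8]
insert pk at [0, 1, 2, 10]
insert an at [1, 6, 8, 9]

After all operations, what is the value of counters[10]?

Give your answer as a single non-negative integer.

Step 1: insert tcy at [2, 4, 10, 11] -> counters=[0,0,1,0,1,0,0,0,0,0,1,1]
Step 2: insert m at [1, 5, 7, 9] -> counters=[0,1,1,0,1,1,0,1,0,1,1,1]
Step 3: insert o at [1, 5, 6, 11] -> counters=[0,2,1,0,1,2,1,1,0,1,1,2]
Step 4: insert v at [4, 6, 9, 10] -> counters=[0,2,1,0,2,2,2,1,0,2,2,2]
Step 5: insert hy at [1, 6, 7, 9] -> counters=[0,3,1,0,2,2,3,2,0,3,2,2]
Step 6: insert an at [1, 6, 8, 9] -> counters=[0,4,1,0,2,2,4,2,1,4,2,2]
Step 7: insert gke at [2, 5, 8, 11] -> counters=[0,4,2,0,2,3,4,2,2,4,2,3]
Step 8: insert vd at [3, 7, 8, 11] -> counters=[0,4,2,1,2,3,4,3,3,4,2,4]
Step 9: insert td at [5, 6, 8, 9] -> counters=[0,4,2,1,2,4,5,3,4,5,2,4]
Step 10: insert j at [1, 3, 6, 8] -> counters=[0,5,2,2,2,4,6,3,5,5,2,4]
Step 11: insert pk at [0, 1, 2, 10] -> counters=[1,6,3,2,2,4,6,3,5,5,3,4]
Step 12: insert an at [1, 6, 8, 9] -> counters=[1,7,3,2,2,4,7,3,6,6,3,4]
Final counters=[1,7,3,2,2,4,7,3,6,6,3,4] -> counters[10]=3

Answer: 3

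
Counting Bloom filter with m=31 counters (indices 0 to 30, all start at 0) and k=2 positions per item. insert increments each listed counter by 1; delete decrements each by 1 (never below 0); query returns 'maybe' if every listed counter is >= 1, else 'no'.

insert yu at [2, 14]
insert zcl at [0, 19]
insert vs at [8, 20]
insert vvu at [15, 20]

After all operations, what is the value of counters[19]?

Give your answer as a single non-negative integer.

Answer: 1

Derivation:
Step 1: insert yu at [2, 14] -> counters=[0,0,1,0,0,0,0,0,0,0,0,0,0,0,1,0,0,0,0,0,0,0,0,0,0,0,0,0,0,0,0]
Step 2: insert zcl at [0, 19] -> counters=[1,0,1,0,0,0,0,0,0,0,0,0,0,0,1,0,0,0,0,1,0,0,0,0,0,0,0,0,0,0,0]
Step 3: insert vs at [8, 20] -> counters=[1,0,1,0,0,0,0,0,1,0,0,0,0,0,1,0,0,0,0,1,1,0,0,0,0,0,0,0,0,0,0]
Step 4: insert vvu at [15, 20] -> counters=[1,0,1,0,0,0,0,0,1,0,0,0,0,0,1,1,0,0,0,1,2,0,0,0,0,0,0,0,0,0,0]
Final counters=[1,0,1,0,0,0,0,0,1,0,0,0,0,0,1,1,0,0,0,1,2,0,0,0,0,0,0,0,0,0,0] -> counters[19]=1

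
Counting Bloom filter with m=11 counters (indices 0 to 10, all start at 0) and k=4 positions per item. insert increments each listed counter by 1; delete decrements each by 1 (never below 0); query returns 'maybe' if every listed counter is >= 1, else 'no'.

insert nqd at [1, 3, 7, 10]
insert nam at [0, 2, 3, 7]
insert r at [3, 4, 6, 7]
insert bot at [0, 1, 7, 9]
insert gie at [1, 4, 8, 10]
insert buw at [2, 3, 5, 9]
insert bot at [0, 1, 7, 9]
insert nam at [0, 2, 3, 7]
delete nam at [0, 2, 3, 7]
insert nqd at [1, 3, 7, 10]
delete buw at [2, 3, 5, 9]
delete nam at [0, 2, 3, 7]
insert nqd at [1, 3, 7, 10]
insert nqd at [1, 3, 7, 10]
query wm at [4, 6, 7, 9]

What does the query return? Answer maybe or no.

Answer: maybe

Derivation:
Step 1: insert nqd at [1, 3, 7, 10] -> counters=[0,1,0,1,0,0,0,1,0,0,1]
Step 2: insert nam at [0, 2, 3, 7] -> counters=[1,1,1,2,0,0,0,2,0,0,1]
Step 3: insert r at [3, 4, 6, 7] -> counters=[1,1,1,3,1,0,1,3,0,0,1]
Step 4: insert bot at [0, 1, 7, 9] -> counters=[2,2,1,3,1,0,1,4,0,1,1]
Step 5: insert gie at [1, 4, 8, 10] -> counters=[2,3,1,3,2,0,1,4,1,1,2]
Step 6: insert buw at [2, 3, 5, 9] -> counters=[2,3,2,4,2,1,1,4,1,2,2]
Step 7: insert bot at [0, 1, 7, 9] -> counters=[3,4,2,4,2,1,1,5,1,3,2]
Step 8: insert nam at [0, 2, 3, 7] -> counters=[4,4,3,5,2,1,1,6,1,3,2]
Step 9: delete nam at [0, 2, 3, 7] -> counters=[3,4,2,4,2,1,1,5,1,3,2]
Step 10: insert nqd at [1, 3, 7, 10] -> counters=[3,5,2,5,2,1,1,6,1,3,3]
Step 11: delete buw at [2, 3, 5, 9] -> counters=[3,5,1,4,2,0,1,6,1,2,3]
Step 12: delete nam at [0, 2, 3, 7] -> counters=[2,5,0,3,2,0,1,5,1,2,3]
Step 13: insert nqd at [1, 3, 7, 10] -> counters=[2,6,0,4,2,0,1,6,1,2,4]
Step 14: insert nqd at [1, 3, 7, 10] -> counters=[2,7,0,5,2,0,1,7,1,2,5]
Query wm: check counters[4]=2 counters[6]=1 counters[7]=7 counters[9]=2 -> maybe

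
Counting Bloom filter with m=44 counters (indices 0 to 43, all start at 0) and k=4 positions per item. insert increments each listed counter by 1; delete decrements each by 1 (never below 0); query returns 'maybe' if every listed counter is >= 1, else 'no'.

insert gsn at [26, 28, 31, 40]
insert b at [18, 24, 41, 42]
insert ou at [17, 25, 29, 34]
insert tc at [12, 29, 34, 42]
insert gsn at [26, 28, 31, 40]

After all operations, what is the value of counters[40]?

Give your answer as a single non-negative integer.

Answer: 2

Derivation:
Step 1: insert gsn at [26, 28, 31, 40] -> counters=[0,0,0,0,0,0,0,0,0,0,0,0,0,0,0,0,0,0,0,0,0,0,0,0,0,0,1,0,1,0,0,1,0,0,0,0,0,0,0,0,1,0,0,0]
Step 2: insert b at [18, 24, 41, 42] -> counters=[0,0,0,0,0,0,0,0,0,0,0,0,0,0,0,0,0,0,1,0,0,0,0,0,1,0,1,0,1,0,0,1,0,0,0,0,0,0,0,0,1,1,1,0]
Step 3: insert ou at [17, 25, 29, 34] -> counters=[0,0,0,0,0,0,0,0,0,0,0,0,0,0,0,0,0,1,1,0,0,0,0,0,1,1,1,0,1,1,0,1,0,0,1,0,0,0,0,0,1,1,1,0]
Step 4: insert tc at [12, 29, 34, 42] -> counters=[0,0,0,0,0,0,0,0,0,0,0,0,1,0,0,0,0,1,1,0,0,0,0,0,1,1,1,0,1,2,0,1,0,0,2,0,0,0,0,0,1,1,2,0]
Step 5: insert gsn at [26, 28, 31, 40] -> counters=[0,0,0,0,0,0,0,0,0,0,0,0,1,0,0,0,0,1,1,0,0,0,0,0,1,1,2,0,2,2,0,2,0,0,2,0,0,0,0,0,2,1,2,0]
Final counters=[0,0,0,0,0,0,0,0,0,0,0,0,1,0,0,0,0,1,1,0,0,0,0,0,1,1,2,0,2,2,0,2,0,0,2,0,0,0,0,0,2,1,2,0] -> counters[40]=2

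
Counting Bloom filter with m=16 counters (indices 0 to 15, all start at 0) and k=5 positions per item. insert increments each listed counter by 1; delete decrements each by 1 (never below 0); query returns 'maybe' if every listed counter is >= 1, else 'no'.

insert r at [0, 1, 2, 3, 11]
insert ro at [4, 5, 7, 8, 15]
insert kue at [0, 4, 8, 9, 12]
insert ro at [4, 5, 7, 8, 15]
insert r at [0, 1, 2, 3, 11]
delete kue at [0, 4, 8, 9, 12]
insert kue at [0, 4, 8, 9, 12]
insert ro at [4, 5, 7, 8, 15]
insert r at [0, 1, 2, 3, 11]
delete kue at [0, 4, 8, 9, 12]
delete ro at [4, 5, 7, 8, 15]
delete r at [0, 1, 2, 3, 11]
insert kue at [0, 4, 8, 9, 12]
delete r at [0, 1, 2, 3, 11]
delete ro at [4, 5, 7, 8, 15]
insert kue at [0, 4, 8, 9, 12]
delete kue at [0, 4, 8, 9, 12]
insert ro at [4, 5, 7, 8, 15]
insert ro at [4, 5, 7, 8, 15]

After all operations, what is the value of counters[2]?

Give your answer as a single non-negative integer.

Step 1: insert r at [0, 1, 2, 3, 11] -> counters=[1,1,1,1,0,0,0,0,0,0,0,1,0,0,0,0]
Step 2: insert ro at [4, 5, 7, 8, 15] -> counters=[1,1,1,1,1,1,0,1,1,0,0,1,0,0,0,1]
Step 3: insert kue at [0, 4, 8, 9, 12] -> counters=[2,1,1,1,2,1,0,1,2,1,0,1,1,0,0,1]
Step 4: insert ro at [4, 5, 7, 8, 15] -> counters=[2,1,1,1,3,2,0,2,3,1,0,1,1,0,0,2]
Step 5: insert r at [0, 1, 2, 3, 11] -> counters=[3,2,2,2,3,2,0,2,3,1,0,2,1,0,0,2]
Step 6: delete kue at [0, 4, 8, 9, 12] -> counters=[2,2,2,2,2,2,0,2,2,0,0,2,0,0,0,2]
Step 7: insert kue at [0, 4, 8, 9, 12] -> counters=[3,2,2,2,3,2,0,2,3,1,0,2,1,0,0,2]
Step 8: insert ro at [4, 5, 7, 8, 15] -> counters=[3,2,2,2,4,3,0,3,4,1,0,2,1,0,0,3]
Step 9: insert r at [0, 1, 2, 3, 11] -> counters=[4,3,3,3,4,3,0,3,4,1,0,3,1,0,0,3]
Step 10: delete kue at [0, 4, 8, 9, 12] -> counters=[3,3,3,3,3,3,0,3,3,0,0,3,0,0,0,3]
Step 11: delete ro at [4, 5, 7, 8, 15] -> counters=[3,3,3,3,2,2,0,2,2,0,0,3,0,0,0,2]
Step 12: delete r at [0, 1, 2, 3, 11] -> counters=[2,2,2,2,2,2,0,2,2,0,0,2,0,0,0,2]
Step 13: insert kue at [0, 4, 8, 9, 12] -> counters=[3,2,2,2,3,2,0,2,3,1,0,2,1,0,0,2]
Step 14: delete r at [0, 1, 2, 3, 11] -> counters=[2,1,1,1,3,2,0,2,3,1,0,1,1,0,0,2]
Step 15: delete ro at [4, 5, 7, 8, 15] -> counters=[2,1,1,1,2,1,0,1,2,1,0,1,1,0,0,1]
Step 16: insert kue at [0, 4, 8, 9, 12] -> counters=[3,1,1,1,3,1,0,1,3,2,0,1,2,0,0,1]
Step 17: delete kue at [0, 4, 8, 9, 12] -> counters=[2,1,1,1,2,1,0,1,2,1,0,1,1,0,0,1]
Step 18: insert ro at [4, 5, 7, 8, 15] -> counters=[2,1,1,1,3,2,0,2,3,1,0,1,1,0,0,2]
Step 19: insert ro at [4, 5, 7, 8, 15] -> counters=[2,1,1,1,4,3,0,3,4,1,0,1,1,0,0,3]
Final counters=[2,1,1,1,4,3,0,3,4,1,0,1,1,0,0,3] -> counters[2]=1

Answer: 1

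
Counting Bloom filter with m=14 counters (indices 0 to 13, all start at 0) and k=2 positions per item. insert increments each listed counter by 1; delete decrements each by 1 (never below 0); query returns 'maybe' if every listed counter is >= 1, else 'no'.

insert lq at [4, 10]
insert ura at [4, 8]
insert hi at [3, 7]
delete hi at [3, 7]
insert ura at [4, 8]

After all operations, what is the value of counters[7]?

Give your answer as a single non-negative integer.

Answer: 0

Derivation:
Step 1: insert lq at [4, 10] -> counters=[0,0,0,0,1,0,0,0,0,0,1,0,0,0]
Step 2: insert ura at [4, 8] -> counters=[0,0,0,0,2,0,0,0,1,0,1,0,0,0]
Step 3: insert hi at [3, 7] -> counters=[0,0,0,1,2,0,0,1,1,0,1,0,0,0]
Step 4: delete hi at [3, 7] -> counters=[0,0,0,0,2,0,0,0,1,0,1,0,0,0]
Step 5: insert ura at [4, 8] -> counters=[0,0,0,0,3,0,0,0,2,0,1,0,0,0]
Final counters=[0,0,0,0,3,0,0,0,2,0,1,0,0,0] -> counters[7]=0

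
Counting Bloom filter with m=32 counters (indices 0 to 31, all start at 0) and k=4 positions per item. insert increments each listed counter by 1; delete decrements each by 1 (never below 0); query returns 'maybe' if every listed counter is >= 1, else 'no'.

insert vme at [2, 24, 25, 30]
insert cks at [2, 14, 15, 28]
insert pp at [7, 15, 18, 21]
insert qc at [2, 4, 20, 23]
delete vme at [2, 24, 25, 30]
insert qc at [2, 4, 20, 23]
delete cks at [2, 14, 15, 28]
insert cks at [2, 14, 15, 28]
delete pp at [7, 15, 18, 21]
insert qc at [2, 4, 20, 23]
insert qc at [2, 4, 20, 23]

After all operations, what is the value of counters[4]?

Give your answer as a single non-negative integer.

Step 1: insert vme at [2, 24, 25, 30] -> counters=[0,0,1,0,0,0,0,0,0,0,0,0,0,0,0,0,0,0,0,0,0,0,0,0,1,1,0,0,0,0,1,0]
Step 2: insert cks at [2, 14, 15, 28] -> counters=[0,0,2,0,0,0,0,0,0,0,0,0,0,0,1,1,0,0,0,0,0,0,0,0,1,1,0,0,1,0,1,0]
Step 3: insert pp at [7, 15, 18, 21] -> counters=[0,0,2,0,0,0,0,1,0,0,0,0,0,0,1,2,0,0,1,0,0,1,0,0,1,1,0,0,1,0,1,0]
Step 4: insert qc at [2, 4, 20, 23] -> counters=[0,0,3,0,1,0,0,1,0,0,0,0,0,0,1,2,0,0,1,0,1,1,0,1,1,1,0,0,1,0,1,0]
Step 5: delete vme at [2, 24, 25, 30] -> counters=[0,0,2,0,1,0,0,1,0,0,0,0,0,0,1,2,0,0,1,0,1,1,0,1,0,0,0,0,1,0,0,0]
Step 6: insert qc at [2, 4, 20, 23] -> counters=[0,0,3,0,2,0,0,1,0,0,0,0,0,0,1,2,0,0,1,0,2,1,0,2,0,0,0,0,1,0,0,0]
Step 7: delete cks at [2, 14, 15, 28] -> counters=[0,0,2,0,2,0,0,1,0,0,0,0,0,0,0,1,0,0,1,0,2,1,0,2,0,0,0,0,0,0,0,0]
Step 8: insert cks at [2, 14, 15, 28] -> counters=[0,0,3,0,2,0,0,1,0,0,0,0,0,0,1,2,0,0,1,0,2,1,0,2,0,0,0,0,1,0,0,0]
Step 9: delete pp at [7, 15, 18, 21] -> counters=[0,0,3,0,2,0,0,0,0,0,0,0,0,0,1,1,0,0,0,0,2,0,0,2,0,0,0,0,1,0,0,0]
Step 10: insert qc at [2, 4, 20, 23] -> counters=[0,0,4,0,3,0,0,0,0,0,0,0,0,0,1,1,0,0,0,0,3,0,0,3,0,0,0,0,1,0,0,0]
Step 11: insert qc at [2, 4, 20, 23] -> counters=[0,0,5,0,4,0,0,0,0,0,0,0,0,0,1,1,0,0,0,0,4,0,0,4,0,0,0,0,1,0,0,0]
Final counters=[0,0,5,0,4,0,0,0,0,0,0,0,0,0,1,1,0,0,0,0,4,0,0,4,0,0,0,0,1,0,0,0] -> counters[4]=4

Answer: 4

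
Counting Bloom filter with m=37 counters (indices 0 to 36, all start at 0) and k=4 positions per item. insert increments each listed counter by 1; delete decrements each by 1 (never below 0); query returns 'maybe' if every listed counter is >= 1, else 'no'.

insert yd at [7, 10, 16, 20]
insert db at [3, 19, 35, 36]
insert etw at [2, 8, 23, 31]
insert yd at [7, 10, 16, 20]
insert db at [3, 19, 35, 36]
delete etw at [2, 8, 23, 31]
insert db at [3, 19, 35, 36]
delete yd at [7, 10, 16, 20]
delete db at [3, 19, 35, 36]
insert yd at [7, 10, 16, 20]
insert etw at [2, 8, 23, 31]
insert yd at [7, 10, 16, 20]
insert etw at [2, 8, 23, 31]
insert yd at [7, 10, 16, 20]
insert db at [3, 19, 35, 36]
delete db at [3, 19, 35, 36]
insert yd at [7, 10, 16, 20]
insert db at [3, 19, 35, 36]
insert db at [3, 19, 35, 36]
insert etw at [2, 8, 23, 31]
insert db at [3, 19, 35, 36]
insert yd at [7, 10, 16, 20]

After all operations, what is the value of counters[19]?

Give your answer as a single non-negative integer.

Answer: 5

Derivation:
Step 1: insert yd at [7, 10, 16, 20] -> counters=[0,0,0,0,0,0,0,1,0,0,1,0,0,0,0,0,1,0,0,0,1,0,0,0,0,0,0,0,0,0,0,0,0,0,0,0,0]
Step 2: insert db at [3, 19, 35, 36] -> counters=[0,0,0,1,0,0,0,1,0,0,1,0,0,0,0,0,1,0,0,1,1,0,0,0,0,0,0,0,0,0,0,0,0,0,0,1,1]
Step 3: insert etw at [2, 8, 23, 31] -> counters=[0,0,1,1,0,0,0,1,1,0,1,0,0,0,0,0,1,0,0,1,1,0,0,1,0,0,0,0,0,0,0,1,0,0,0,1,1]
Step 4: insert yd at [7, 10, 16, 20] -> counters=[0,0,1,1,0,0,0,2,1,0,2,0,0,0,0,0,2,0,0,1,2,0,0,1,0,0,0,0,0,0,0,1,0,0,0,1,1]
Step 5: insert db at [3, 19, 35, 36] -> counters=[0,0,1,2,0,0,0,2,1,0,2,0,0,0,0,0,2,0,0,2,2,0,0,1,0,0,0,0,0,0,0,1,0,0,0,2,2]
Step 6: delete etw at [2, 8, 23, 31] -> counters=[0,0,0,2,0,0,0,2,0,0,2,0,0,0,0,0,2,0,0,2,2,0,0,0,0,0,0,0,0,0,0,0,0,0,0,2,2]
Step 7: insert db at [3, 19, 35, 36] -> counters=[0,0,0,3,0,0,0,2,0,0,2,0,0,0,0,0,2,0,0,3,2,0,0,0,0,0,0,0,0,0,0,0,0,0,0,3,3]
Step 8: delete yd at [7, 10, 16, 20] -> counters=[0,0,0,3,0,0,0,1,0,0,1,0,0,0,0,0,1,0,0,3,1,0,0,0,0,0,0,0,0,0,0,0,0,0,0,3,3]
Step 9: delete db at [3, 19, 35, 36] -> counters=[0,0,0,2,0,0,0,1,0,0,1,0,0,0,0,0,1,0,0,2,1,0,0,0,0,0,0,0,0,0,0,0,0,0,0,2,2]
Step 10: insert yd at [7, 10, 16, 20] -> counters=[0,0,0,2,0,0,0,2,0,0,2,0,0,0,0,0,2,0,0,2,2,0,0,0,0,0,0,0,0,0,0,0,0,0,0,2,2]
Step 11: insert etw at [2, 8, 23, 31] -> counters=[0,0,1,2,0,0,0,2,1,0,2,0,0,0,0,0,2,0,0,2,2,0,0,1,0,0,0,0,0,0,0,1,0,0,0,2,2]
Step 12: insert yd at [7, 10, 16, 20] -> counters=[0,0,1,2,0,0,0,3,1,0,3,0,0,0,0,0,3,0,0,2,3,0,0,1,0,0,0,0,0,0,0,1,0,0,0,2,2]
Step 13: insert etw at [2, 8, 23, 31] -> counters=[0,0,2,2,0,0,0,3,2,0,3,0,0,0,0,0,3,0,0,2,3,0,0,2,0,0,0,0,0,0,0,2,0,0,0,2,2]
Step 14: insert yd at [7, 10, 16, 20] -> counters=[0,0,2,2,0,0,0,4,2,0,4,0,0,0,0,0,4,0,0,2,4,0,0,2,0,0,0,0,0,0,0,2,0,0,0,2,2]
Step 15: insert db at [3, 19, 35, 36] -> counters=[0,0,2,3,0,0,0,4,2,0,4,0,0,0,0,0,4,0,0,3,4,0,0,2,0,0,0,0,0,0,0,2,0,0,0,3,3]
Step 16: delete db at [3, 19, 35, 36] -> counters=[0,0,2,2,0,0,0,4,2,0,4,0,0,0,0,0,4,0,0,2,4,0,0,2,0,0,0,0,0,0,0,2,0,0,0,2,2]
Step 17: insert yd at [7, 10, 16, 20] -> counters=[0,0,2,2,0,0,0,5,2,0,5,0,0,0,0,0,5,0,0,2,5,0,0,2,0,0,0,0,0,0,0,2,0,0,0,2,2]
Step 18: insert db at [3, 19, 35, 36] -> counters=[0,0,2,3,0,0,0,5,2,0,5,0,0,0,0,0,5,0,0,3,5,0,0,2,0,0,0,0,0,0,0,2,0,0,0,3,3]
Step 19: insert db at [3, 19, 35, 36] -> counters=[0,0,2,4,0,0,0,5,2,0,5,0,0,0,0,0,5,0,0,4,5,0,0,2,0,0,0,0,0,0,0,2,0,0,0,4,4]
Step 20: insert etw at [2, 8, 23, 31] -> counters=[0,0,3,4,0,0,0,5,3,0,5,0,0,0,0,0,5,0,0,4,5,0,0,3,0,0,0,0,0,0,0,3,0,0,0,4,4]
Step 21: insert db at [3, 19, 35, 36] -> counters=[0,0,3,5,0,0,0,5,3,0,5,0,0,0,0,0,5,0,0,5,5,0,0,3,0,0,0,0,0,0,0,3,0,0,0,5,5]
Step 22: insert yd at [7, 10, 16, 20] -> counters=[0,0,3,5,0,0,0,6,3,0,6,0,0,0,0,0,6,0,0,5,6,0,0,3,0,0,0,0,0,0,0,3,0,0,0,5,5]
Final counters=[0,0,3,5,0,0,0,6,3,0,6,0,0,0,0,0,6,0,0,5,6,0,0,3,0,0,0,0,0,0,0,3,0,0,0,5,5] -> counters[19]=5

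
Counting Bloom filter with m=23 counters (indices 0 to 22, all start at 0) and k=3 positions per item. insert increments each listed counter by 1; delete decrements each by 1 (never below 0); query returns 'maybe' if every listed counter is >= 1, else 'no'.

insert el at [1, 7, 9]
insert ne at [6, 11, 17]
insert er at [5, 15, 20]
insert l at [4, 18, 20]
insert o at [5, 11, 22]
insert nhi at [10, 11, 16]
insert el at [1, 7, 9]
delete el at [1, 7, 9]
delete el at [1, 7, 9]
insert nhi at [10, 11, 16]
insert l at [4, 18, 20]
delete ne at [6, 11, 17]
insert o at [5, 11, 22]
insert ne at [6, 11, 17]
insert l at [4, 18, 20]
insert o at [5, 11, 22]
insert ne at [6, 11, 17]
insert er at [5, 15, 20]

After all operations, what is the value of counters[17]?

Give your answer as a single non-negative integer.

Step 1: insert el at [1, 7, 9] -> counters=[0,1,0,0,0,0,0,1,0,1,0,0,0,0,0,0,0,0,0,0,0,0,0]
Step 2: insert ne at [6, 11, 17] -> counters=[0,1,0,0,0,0,1,1,0,1,0,1,0,0,0,0,0,1,0,0,0,0,0]
Step 3: insert er at [5, 15, 20] -> counters=[0,1,0,0,0,1,1,1,0,1,0,1,0,0,0,1,0,1,0,0,1,0,0]
Step 4: insert l at [4, 18, 20] -> counters=[0,1,0,0,1,1,1,1,0,1,0,1,0,0,0,1,0,1,1,0,2,0,0]
Step 5: insert o at [5, 11, 22] -> counters=[0,1,0,0,1,2,1,1,0,1,0,2,0,0,0,1,0,1,1,0,2,0,1]
Step 6: insert nhi at [10, 11, 16] -> counters=[0,1,0,0,1,2,1,1,0,1,1,3,0,0,0,1,1,1,1,0,2,0,1]
Step 7: insert el at [1, 7, 9] -> counters=[0,2,0,0,1,2,1,2,0,2,1,3,0,0,0,1,1,1,1,0,2,0,1]
Step 8: delete el at [1, 7, 9] -> counters=[0,1,0,0,1,2,1,1,0,1,1,3,0,0,0,1,1,1,1,0,2,0,1]
Step 9: delete el at [1, 7, 9] -> counters=[0,0,0,0,1,2,1,0,0,0,1,3,0,0,0,1,1,1,1,0,2,0,1]
Step 10: insert nhi at [10, 11, 16] -> counters=[0,0,0,0,1,2,1,0,0,0,2,4,0,0,0,1,2,1,1,0,2,0,1]
Step 11: insert l at [4, 18, 20] -> counters=[0,0,0,0,2,2,1,0,0,0,2,4,0,0,0,1,2,1,2,0,3,0,1]
Step 12: delete ne at [6, 11, 17] -> counters=[0,0,0,0,2,2,0,0,0,0,2,3,0,0,0,1,2,0,2,0,3,0,1]
Step 13: insert o at [5, 11, 22] -> counters=[0,0,0,0,2,3,0,0,0,0,2,4,0,0,0,1,2,0,2,0,3,0,2]
Step 14: insert ne at [6, 11, 17] -> counters=[0,0,0,0,2,3,1,0,0,0,2,5,0,0,0,1,2,1,2,0,3,0,2]
Step 15: insert l at [4, 18, 20] -> counters=[0,0,0,0,3,3,1,0,0,0,2,5,0,0,0,1,2,1,3,0,4,0,2]
Step 16: insert o at [5, 11, 22] -> counters=[0,0,0,0,3,4,1,0,0,0,2,6,0,0,0,1,2,1,3,0,4,0,3]
Step 17: insert ne at [6, 11, 17] -> counters=[0,0,0,0,3,4,2,0,0,0,2,7,0,0,0,1,2,2,3,0,4,0,3]
Step 18: insert er at [5, 15, 20] -> counters=[0,0,0,0,3,5,2,0,0,0,2,7,0,0,0,2,2,2,3,0,5,0,3]
Final counters=[0,0,0,0,3,5,2,0,0,0,2,7,0,0,0,2,2,2,3,0,5,0,3] -> counters[17]=2

Answer: 2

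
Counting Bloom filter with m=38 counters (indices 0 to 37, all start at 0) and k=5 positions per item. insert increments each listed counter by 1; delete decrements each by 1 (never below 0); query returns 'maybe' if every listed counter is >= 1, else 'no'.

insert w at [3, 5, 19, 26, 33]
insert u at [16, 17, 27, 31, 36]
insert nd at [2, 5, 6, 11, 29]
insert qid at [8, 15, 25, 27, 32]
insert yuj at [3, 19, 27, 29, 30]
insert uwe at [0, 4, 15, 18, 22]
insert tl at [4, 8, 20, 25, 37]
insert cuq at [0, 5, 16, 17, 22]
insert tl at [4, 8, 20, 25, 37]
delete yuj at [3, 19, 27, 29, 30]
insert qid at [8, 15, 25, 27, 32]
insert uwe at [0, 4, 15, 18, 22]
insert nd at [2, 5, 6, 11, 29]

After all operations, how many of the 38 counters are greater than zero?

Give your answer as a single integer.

Answer: 24

Derivation:
Step 1: insert w at [3, 5, 19, 26, 33] -> counters=[0,0,0,1,0,1,0,0,0,0,0,0,0,0,0,0,0,0,0,1,0,0,0,0,0,0,1,0,0,0,0,0,0,1,0,0,0,0]
Step 2: insert u at [16, 17, 27, 31, 36] -> counters=[0,0,0,1,0,1,0,0,0,0,0,0,0,0,0,0,1,1,0,1,0,0,0,0,0,0,1,1,0,0,0,1,0,1,0,0,1,0]
Step 3: insert nd at [2, 5, 6, 11, 29] -> counters=[0,0,1,1,0,2,1,0,0,0,0,1,0,0,0,0,1,1,0,1,0,0,0,0,0,0,1,1,0,1,0,1,0,1,0,0,1,0]
Step 4: insert qid at [8, 15, 25, 27, 32] -> counters=[0,0,1,1,0,2,1,0,1,0,0,1,0,0,0,1,1,1,0,1,0,0,0,0,0,1,1,2,0,1,0,1,1,1,0,0,1,0]
Step 5: insert yuj at [3, 19, 27, 29, 30] -> counters=[0,0,1,2,0,2,1,0,1,0,0,1,0,0,0,1,1,1,0,2,0,0,0,0,0,1,1,3,0,2,1,1,1,1,0,0,1,0]
Step 6: insert uwe at [0, 4, 15, 18, 22] -> counters=[1,0,1,2,1,2,1,0,1,0,0,1,0,0,0,2,1,1,1,2,0,0,1,0,0,1,1,3,0,2,1,1,1,1,0,0,1,0]
Step 7: insert tl at [4, 8, 20, 25, 37] -> counters=[1,0,1,2,2,2,1,0,2,0,0,1,0,0,0,2,1,1,1,2,1,0,1,0,0,2,1,3,0,2,1,1,1,1,0,0,1,1]
Step 8: insert cuq at [0, 5, 16, 17, 22] -> counters=[2,0,1,2,2,3,1,0,2,0,0,1,0,0,0,2,2,2,1,2,1,0,2,0,0,2,1,3,0,2,1,1,1,1,0,0,1,1]
Step 9: insert tl at [4, 8, 20, 25, 37] -> counters=[2,0,1,2,3,3,1,0,3,0,0,1,0,0,0,2,2,2,1,2,2,0,2,0,0,3,1,3,0,2,1,1,1,1,0,0,1,2]
Step 10: delete yuj at [3, 19, 27, 29, 30] -> counters=[2,0,1,1,3,3,1,0,3,0,0,1,0,0,0,2,2,2,1,1,2,0,2,0,0,3,1,2,0,1,0,1,1,1,0,0,1,2]
Step 11: insert qid at [8, 15, 25, 27, 32] -> counters=[2,0,1,1,3,3,1,0,4,0,0,1,0,0,0,3,2,2,1,1,2,0,2,0,0,4,1,3,0,1,0,1,2,1,0,0,1,2]
Step 12: insert uwe at [0, 4, 15, 18, 22] -> counters=[3,0,1,1,4,3,1,0,4,0,0,1,0,0,0,4,2,2,2,1,2,0,3,0,0,4,1,3,0,1,0,1,2,1,0,0,1,2]
Step 13: insert nd at [2, 5, 6, 11, 29] -> counters=[3,0,2,1,4,4,2,0,4,0,0,2,0,0,0,4,2,2,2,1,2,0,3,0,0,4,1,3,0,2,0,1,2,1,0,0,1,2]
Final counters=[3,0,2,1,4,4,2,0,4,0,0,2,0,0,0,4,2,2,2,1,2,0,3,0,0,4,1,3,0,2,0,1,2,1,0,0,1,2] -> 24 nonzero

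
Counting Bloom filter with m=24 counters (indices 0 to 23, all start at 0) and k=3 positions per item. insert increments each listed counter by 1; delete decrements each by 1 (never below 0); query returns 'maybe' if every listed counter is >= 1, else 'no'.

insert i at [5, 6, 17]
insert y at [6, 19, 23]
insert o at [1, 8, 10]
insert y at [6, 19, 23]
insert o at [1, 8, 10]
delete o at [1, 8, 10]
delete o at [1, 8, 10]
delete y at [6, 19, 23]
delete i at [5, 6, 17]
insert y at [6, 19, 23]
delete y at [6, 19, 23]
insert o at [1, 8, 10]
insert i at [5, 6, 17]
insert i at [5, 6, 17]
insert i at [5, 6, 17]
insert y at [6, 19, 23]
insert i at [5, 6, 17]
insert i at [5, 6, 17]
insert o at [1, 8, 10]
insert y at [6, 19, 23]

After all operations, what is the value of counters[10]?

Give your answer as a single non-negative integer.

Step 1: insert i at [5, 6, 17] -> counters=[0,0,0,0,0,1,1,0,0,0,0,0,0,0,0,0,0,1,0,0,0,0,0,0]
Step 2: insert y at [6, 19, 23] -> counters=[0,0,0,0,0,1,2,0,0,0,0,0,0,0,0,0,0,1,0,1,0,0,0,1]
Step 3: insert o at [1, 8, 10] -> counters=[0,1,0,0,0,1,2,0,1,0,1,0,0,0,0,0,0,1,0,1,0,0,0,1]
Step 4: insert y at [6, 19, 23] -> counters=[0,1,0,0,0,1,3,0,1,0,1,0,0,0,0,0,0,1,0,2,0,0,0,2]
Step 5: insert o at [1, 8, 10] -> counters=[0,2,0,0,0,1,3,0,2,0,2,0,0,0,0,0,0,1,0,2,0,0,0,2]
Step 6: delete o at [1, 8, 10] -> counters=[0,1,0,0,0,1,3,0,1,0,1,0,0,0,0,0,0,1,0,2,0,0,0,2]
Step 7: delete o at [1, 8, 10] -> counters=[0,0,0,0,0,1,3,0,0,0,0,0,0,0,0,0,0,1,0,2,0,0,0,2]
Step 8: delete y at [6, 19, 23] -> counters=[0,0,0,0,0,1,2,0,0,0,0,0,0,0,0,0,0,1,0,1,0,0,0,1]
Step 9: delete i at [5, 6, 17] -> counters=[0,0,0,0,0,0,1,0,0,0,0,0,0,0,0,0,0,0,0,1,0,0,0,1]
Step 10: insert y at [6, 19, 23] -> counters=[0,0,0,0,0,0,2,0,0,0,0,0,0,0,0,0,0,0,0,2,0,0,0,2]
Step 11: delete y at [6, 19, 23] -> counters=[0,0,0,0,0,0,1,0,0,0,0,0,0,0,0,0,0,0,0,1,0,0,0,1]
Step 12: insert o at [1, 8, 10] -> counters=[0,1,0,0,0,0,1,0,1,0,1,0,0,0,0,0,0,0,0,1,0,0,0,1]
Step 13: insert i at [5, 6, 17] -> counters=[0,1,0,0,0,1,2,0,1,0,1,0,0,0,0,0,0,1,0,1,0,0,0,1]
Step 14: insert i at [5, 6, 17] -> counters=[0,1,0,0,0,2,3,0,1,0,1,0,0,0,0,0,0,2,0,1,0,0,0,1]
Step 15: insert i at [5, 6, 17] -> counters=[0,1,0,0,0,3,4,0,1,0,1,0,0,0,0,0,0,3,0,1,0,0,0,1]
Step 16: insert y at [6, 19, 23] -> counters=[0,1,0,0,0,3,5,0,1,0,1,0,0,0,0,0,0,3,0,2,0,0,0,2]
Step 17: insert i at [5, 6, 17] -> counters=[0,1,0,0,0,4,6,0,1,0,1,0,0,0,0,0,0,4,0,2,0,0,0,2]
Step 18: insert i at [5, 6, 17] -> counters=[0,1,0,0,0,5,7,0,1,0,1,0,0,0,0,0,0,5,0,2,0,0,0,2]
Step 19: insert o at [1, 8, 10] -> counters=[0,2,0,0,0,5,7,0,2,0,2,0,0,0,0,0,0,5,0,2,0,0,0,2]
Step 20: insert y at [6, 19, 23] -> counters=[0,2,0,0,0,5,8,0,2,0,2,0,0,0,0,0,0,5,0,3,0,0,0,3]
Final counters=[0,2,0,0,0,5,8,0,2,0,2,0,0,0,0,0,0,5,0,3,0,0,0,3] -> counters[10]=2

Answer: 2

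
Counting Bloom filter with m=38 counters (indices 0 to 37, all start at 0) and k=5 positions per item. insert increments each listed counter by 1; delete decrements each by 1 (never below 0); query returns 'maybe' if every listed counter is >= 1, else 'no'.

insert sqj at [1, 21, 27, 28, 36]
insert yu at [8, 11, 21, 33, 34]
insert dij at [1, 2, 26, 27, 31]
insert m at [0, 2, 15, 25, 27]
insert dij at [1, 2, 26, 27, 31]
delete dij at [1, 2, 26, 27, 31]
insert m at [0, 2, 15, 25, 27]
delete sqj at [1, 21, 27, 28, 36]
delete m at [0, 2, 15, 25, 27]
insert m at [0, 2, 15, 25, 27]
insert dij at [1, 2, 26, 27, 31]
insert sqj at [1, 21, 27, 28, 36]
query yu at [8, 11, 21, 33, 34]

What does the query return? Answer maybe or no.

Answer: maybe

Derivation:
Step 1: insert sqj at [1, 21, 27, 28, 36] -> counters=[0,1,0,0,0,0,0,0,0,0,0,0,0,0,0,0,0,0,0,0,0,1,0,0,0,0,0,1,1,0,0,0,0,0,0,0,1,0]
Step 2: insert yu at [8, 11, 21, 33, 34] -> counters=[0,1,0,0,0,0,0,0,1,0,0,1,0,0,0,0,0,0,0,0,0,2,0,0,0,0,0,1,1,0,0,0,0,1,1,0,1,0]
Step 3: insert dij at [1, 2, 26, 27, 31] -> counters=[0,2,1,0,0,0,0,0,1,0,0,1,0,0,0,0,0,0,0,0,0,2,0,0,0,0,1,2,1,0,0,1,0,1,1,0,1,0]
Step 4: insert m at [0, 2, 15, 25, 27] -> counters=[1,2,2,0,0,0,0,0,1,0,0,1,0,0,0,1,0,0,0,0,0,2,0,0,0,1,1,3,1,0,0,1,0,1,1,0,1,0]
Step 5: insert dij at [1, 2, 26, 27, 31] -> counters=[1,3,3,0,0,0,0,0,1,0,0,1,0,0,0,1,0,0,0,0,0,2,0,0,0,1,2,4,1,0,0,2,0,1,1,0,1,0]
Step 6: delete dij at [1, 2, 26, 27, 31] -> counters=[1,2,2,0,0,0,0,0,1,0,0,1,0,0,0,1,0,0,0,0,0,2,0,0,0,1,1,3,1,0,0,1,0,1,1,0,1,0]
Step 7: insert m at [0, 2, 15, 25, 27] -> counters=[2,2,3,0,0,0,0,0,1,0,0,1,0,0,0,2,0,0,0,0,0,2,0,0,0,2,1,4,1,0,0,1,0,1,1,0,1,0]
Step 8: delete sqj at [1, 21, 27, 28, 36] -> counters=[2,1,3,0,0,0,0,0,1,0,0,1,0,0,0,2,0,0,0,0,0,1,0,0,0,2,1,3,0,0,0,1,0,1,1,0,0,0]
Step 9: delete m at [0, 2, 15, 25, 27] -> counters=[1,1,2,0,0,0,0,0,1,0,0,1,0,0,0,1,0,0,0,0,0,1,0,0,0,1,1,2,0,0,0,1,0,1,1,0,0,0]
Step 10: insert m at [0, 2, 15, 25, 27] -> counters=[2,1,3,0,0,0,0,0,1,0,0,1,0,0,0,2,0,0,0,0,0,1,0,0,0,2,1,3,0,0,0,1,0,1,1,0,0,0]
Step 11: insert dij at [1, 2, 26, 27, 31] -> counters=[2,2,4,0,0,0,0,0,1,0,0,1,0,0,0,2,0,0,0,0,0,1,0,0,0,2,2,4,0,0,0,2,0,1,1,0,0,0]
Step 12: insert sqj at [1, 21, 27, 28, 36] -> counters=[2,3,4,0,0,0,0,0,1,0,0,1,0,0,0,2,0,0,0,0,0,2,0,0,0,2,2,5,1,0,0,2,0,1,1,0,1,0]
Query yu: check counters[8]=1 counters[11]=1 counters[21]=2 counters[33]=1 counters[34]=1 -> maybe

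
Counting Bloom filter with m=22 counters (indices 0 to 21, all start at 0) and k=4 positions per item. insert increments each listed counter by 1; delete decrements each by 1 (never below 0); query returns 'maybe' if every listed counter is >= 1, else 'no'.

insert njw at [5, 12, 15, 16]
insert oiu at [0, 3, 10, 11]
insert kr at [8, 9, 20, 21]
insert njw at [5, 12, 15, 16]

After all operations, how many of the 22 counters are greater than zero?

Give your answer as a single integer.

Step 1: insert njw at [5, 12, 15, 16] -> counters=[0,0,0,0,0,1,0,0,0,0,0,0,1,0,0,1,1,0,0,0,0,0]
Step 2: insert oiu at [0, 3, 10, 11] -> counters=[1,0,0,1,0,1,0,0,0,0,1,1,1,0,0,1,1,0,0,0,0,0]
Step 3: insert kr at [8, 9, 20, 21] -> counters=[1,0,0,1,0,1,0,0,1,1,1,1,1,0,0,1,1,0,0,0,1,1]
Step 4: insert njw at [5, 12, 15, 16] -> counters=[1,0,0,1,0,2,0,0,1,1,1,1,2,0,0,2,2,0,0,0,1,1]
Final counters=[1,0,0,1,0,2,0,0,1,1,1,1,2,0,0,2,2,0,0,0,1,1] -> 12 nonzero

Answer: 12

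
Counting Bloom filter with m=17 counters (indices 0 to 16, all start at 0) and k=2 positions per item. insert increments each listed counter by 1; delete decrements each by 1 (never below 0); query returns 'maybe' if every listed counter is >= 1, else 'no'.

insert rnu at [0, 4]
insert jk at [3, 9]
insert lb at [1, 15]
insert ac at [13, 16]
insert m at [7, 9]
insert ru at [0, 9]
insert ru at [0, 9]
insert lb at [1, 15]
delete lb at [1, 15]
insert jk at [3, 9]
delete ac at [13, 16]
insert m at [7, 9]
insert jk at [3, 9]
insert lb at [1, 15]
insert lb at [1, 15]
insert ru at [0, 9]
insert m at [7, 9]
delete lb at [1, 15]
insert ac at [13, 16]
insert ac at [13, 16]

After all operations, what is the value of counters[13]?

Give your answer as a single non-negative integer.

Step 1: insert rnu at [0, 4] -> counters=[1,0,0,0,1,0,0,0,0,0,0,0,0,0,0,0,0]
Step 2: insert jk at [3, 9] -> counters=[1,0,0,1,1,0,0,0,0,1,0,0,0,0,0,0,0]
Step 3: insert lb at [1, 15] -> counters=[1,1,0,1,1,0,0,0,0,1,0,0,0,0,0,1,0]
Step 4: insert ac at [13, 16] -> counters=[1,1,0,1,1,0,0,0,0,1,0,0,0,1,0,1,1]
Step 5: insert m at [7, 9] -> counters=[1,1,0,1,1,0,0,1,0,2,0,0,0,1,0,1,1]
Step 6: insert ru at [0, 9] -> counters=[2,1,0,1,1,0,0,1,0,3,0,0,0,1,0,1,1]
Step 7: insert ru at [0, 9] -> counters=[3,1,0,1,1,0,0,1,0,4,0,0,0,1,0,1,1]
Step 8: insert lb at [1, 15] -> counters=[3,2,0,1,1,0,0,1,0,4,0,0,0,1,0,2,1]
Step 9: delete lb at [1, 15] -> counters=[3,1,0,1,1,0,0,1,0,4,0,0,0,1,0,1,1]
Step 10: insert jk at [3, 9] -> counters=[3,1,0,2,1,0,0,1,0,5,0,0,0,1,0,1,1]
Step 11: delete ac at [13, 16] -> counters=[3,1,0,2,1,0,0,1,0,5,0,0,0,0,0,1,0]
Step 12: insert m at [7, 9] -> counters=[3,1,0,2,1,0,0,2,0,6,0,0,0,0,0,1,0]
Step 13: insert jk at [3, 9] -> counters=[3,1,0,3,1,0,0,2,0,7,0,0,0,0,0,1,0]
Step 14: insert lb at [1, 15] -> counters=[3,2,0,3,1,0,0,2,0,7,0,0,0,0,0,2,0]
Step 15: insert lb at [1, 15] -> counters=[3,3,0,3,1,0,0,2,0,7,0,0,0,0,0,3,0]
Step 16: insert ru at [0, 9] -> counters=[4,3,0,3,1,0,0,2,0,8,0,0,0,0,0,3,0]
Step 17: insert m at [7, 9] -> counters=[4,3,0,3,1,0,0,3,0,9,0,0,0,0,0,3,0]
Step 18: delete lb at [1, 15] -> counters=[4,2,0,3,1,0,0,3,0,9,0,0,0,0,0,2,0]
Step 19: insert ac at [13, 16] -> counters=[4,2,0,3,1,0,0,3,0,9,0,0,0,1,0,2,1]
Step 20: insert ac at [13, 16] -> counters=[4,2,0,3,1,0,0,3,0,9,0,0,0,2,0,2,2]
Final counters=[4,2,0,3,1,0,0,3,0,9,0,0,0,2,0,2,2] -> counters[13]=2

Answer: 2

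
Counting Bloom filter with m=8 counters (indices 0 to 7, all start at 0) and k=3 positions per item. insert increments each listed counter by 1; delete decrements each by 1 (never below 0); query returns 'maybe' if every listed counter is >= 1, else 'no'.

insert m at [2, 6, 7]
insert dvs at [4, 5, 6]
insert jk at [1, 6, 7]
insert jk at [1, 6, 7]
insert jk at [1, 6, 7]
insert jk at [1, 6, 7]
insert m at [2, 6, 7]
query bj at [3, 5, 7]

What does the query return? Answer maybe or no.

Answer: no

Derivation:
Step 1: insert m at [2, 6, 7] -> counters=[0,0,1,0,0,0,1,1]
Step 2: insert dvs at [4, 5, 6] -> counters=[0,0,1,0,1,1,2,1]
Step 3: insert jk at [1, 6, 7] -> counters=[0,1,1,0,1,1,3,2]
Step 4: insert jk at [1, 6, 7] -> counters=[0,2,1,0,1,1,4,3]
Step 5: insert jk at [1, 6, 7] -> counters=[0,3,1,0,1,1,5,4]
Step 6: insert jk at [1, 6, 7] -> counters=[0,4,1,0,1,1,6,5]
Step 7: insert m at [2, 6, 7] -> counters=[0,4,2,0,1,1,7,6]
Query bj: check counters[3]=0 counters[5]=1 counters[7]=6 -> no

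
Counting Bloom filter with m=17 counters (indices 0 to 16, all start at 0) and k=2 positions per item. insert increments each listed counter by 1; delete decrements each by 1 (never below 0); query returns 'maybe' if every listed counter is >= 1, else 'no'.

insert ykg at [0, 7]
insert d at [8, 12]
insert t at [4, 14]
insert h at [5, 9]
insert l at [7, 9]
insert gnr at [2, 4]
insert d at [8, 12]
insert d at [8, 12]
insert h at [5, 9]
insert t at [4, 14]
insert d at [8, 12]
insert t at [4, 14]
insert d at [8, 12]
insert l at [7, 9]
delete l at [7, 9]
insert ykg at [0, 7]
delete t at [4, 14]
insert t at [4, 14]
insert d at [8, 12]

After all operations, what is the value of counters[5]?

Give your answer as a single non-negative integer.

Answer: 2

Derivation:
Step 1: insert ykg at [0, 7] -> counters=[1,0,0,0,0,0,0,1,0,0,0,0,0,0,0,0,0]
Step 2: insert d at [8, 12] -> counters=[1,0,0,0,0,0,0,1,1,0,0,0,1,0,0,0,0]
Step 3: insert t at [4, 14] -> counters=[1,0,0,0,1,0,0,1,1,0,0,0,1,0,1,0,0]
Step 4: insert h at [5, 9] -> counters=[1,0,0,0,1,1,0,1,1,1,0,0,1,0,1,0,0]
Step 5: insert l at [7, 9] -> counters=[1,0,0,0,1,1,0,2,1,2,0,0,1,0,1,0,0]
Step 6: insert gnr at [2, 4] -> counters=[1,0,1,0,2,1,0,2,1,2,0,0,1,0,1,0,0]
Step 7: insert d at [8, 12] -> counters=[1,0,1,0,2,1,0,2,2,2,0,0,2,0,1,0,0]
Step 8: insert d at [8, 12] -> counters=[1,0,1,0,2,1,0,2,3,2,0,0,3,0,1,0,0]
Step 9: insert h at [5, 9] -> counters=[1,0,1,0,2,2,0,2,3,3,0,0,3,0,1,0,0]
Step 10: insert t at [4, 14] -> counters=[1,0,1,0,3,2,0,2,3,3,0,0,3,0,2,0,0]
Step 11: insert d at [8, 12] -> counters=[1,0,1,0,3,2,0,2,4,3,0,0,4,0,2,0,0]
Step 12: insert t at [4, 14] -> counters=[1,0,1,0,4,2,0,2,4,3,0,0,4,0,3,0,0]
Step 13: insert d at [8, 12] -> counters=[1,0,1,0,4,2,0,2,5,3,0,0,5,0,3,0,0]
Step 14: insert l at [7, 9] -> counters=[1,0,1,0,4,2,0,3,5,4,0,0,5,0,3,0,0]
Step 15: delete l at [7, 9] -> counters=[1,0,1,0,4,2,0,2,5,3,0,0,5,0,3,0,0]
Step 16: insert ykg at [0, 7] -> counters=[2,0,1,0,4,2,0,3,5,3,0,0,5,0,3,0,0]
Step 17: delete t at [4, 14] -> counters=[2,0,1,0,3,2,0,3,5,3,0,0,5,0,2,0,0]
Step 18: insert t at [4, 14] -> counters=[2,0,1,0,4,2,0,3,5,3,0,0,5,0,3,0,0]
Step 19: insert d at [8, 12] -> counters=[2,0,1,0,4,2,0,3,6,3,0,0,6,0,3,0,0]
Final counters=[2,0,1,0,4,2,0,3,6,3,0,0,6,0,3,0,0] -> counters[5]=2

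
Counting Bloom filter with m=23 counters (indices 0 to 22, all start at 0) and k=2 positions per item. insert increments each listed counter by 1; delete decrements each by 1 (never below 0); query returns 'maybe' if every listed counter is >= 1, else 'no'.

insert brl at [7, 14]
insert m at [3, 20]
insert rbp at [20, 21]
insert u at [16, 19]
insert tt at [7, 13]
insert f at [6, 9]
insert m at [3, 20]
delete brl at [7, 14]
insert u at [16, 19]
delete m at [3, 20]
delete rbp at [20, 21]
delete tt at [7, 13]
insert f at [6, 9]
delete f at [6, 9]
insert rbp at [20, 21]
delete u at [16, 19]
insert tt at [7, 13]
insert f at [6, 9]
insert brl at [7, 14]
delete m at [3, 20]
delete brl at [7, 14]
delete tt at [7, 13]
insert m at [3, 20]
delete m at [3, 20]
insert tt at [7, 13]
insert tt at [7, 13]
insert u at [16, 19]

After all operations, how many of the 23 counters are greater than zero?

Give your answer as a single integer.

Step 1: insert brl at [7, 14] -> counters=[0,0,0,0,0,0,0,1,0,0,0,0,0,0,1,0,0,0,0,0,0,0,0]
Step 2: insert m at [3, 20] -> counters=[0,0,0,1,0,0,0,1,0,0,0,0,0,0,1,0,0,0,0,0,1,0,0]
Step 3: insert rbp at [20, 21] -> counters=[0,0,0,1,0,0,0,1,0,0,0,0,0,0,1,0,0,0,0,0,2,1,0]
Step 4: insert u at [16, 19] -> counters=[0,0,0,1,0,0,0,1,0,0,0,0,0,0,1,0,1,0,0,1,2,1,0]
Step 5: insert tt at [7, 13] -> counters=[0,0,0,1,0,0,0,2,0,0,0,0,0,1,1,0,1,0,0,1,2,1,0]
Step 6: insert f at [6, 9] -> counters=[0,0,0,1,0,0,1,2,0,1,0,0,0,1,1,0,1,0,0,1,2,1,0]
Step 7: insert m at [3, 20] -> counters=[0,0,0,2,0,0,1,2,0,1,0,0,0,1,1,0,1,0,0,1,3,1,0]
Step 8: delete brl at [7, 14] -> counters=[0,0,0,2,0,0,1,1,0,1,0,0,0,1,0,0,1,0,0,1,3,1,0]
Step 9: insert u at [16, 19] -> counters=[0,0,0,2,0,0,1,1,0,1,0,0,0,1,0,0,2,0,0,2,3,1,0]
Step 10: delete m at [3, 20] -> counters=[0,0,0,1,0,0,1,1,0,1,0,0,0,1,0,0,2,0,0,2,2,1,0]
Step 11: delete rbp at [20, 21] -> counters=[0,0,0,1,0,0,1,1,0,1,0,0,0,1,0,0,2,0,0,2,1,0,0]
Step 12: delete tt at [7, 13] -> counters=[0,0,0,1,0,0,1,0,0,1,0,0,0,0,0,0,2,0,0,2,1,0,0]
Step 13: insert f at [6, 9] -> counters=[0,0,0,1,0,0,2,0,0,2,0,0,0,0,0,0,2,0,0,2,1,0,0]
Step 14: delete f at [6, 9] -> counters=[0,0,0,1,0,0,1,0,0,1,0,0,0,0,0,0,2,0,0,2,1,0,0]
Step 15: insert rbp at [20, 21] -> counters=[0,0,0,1,0,0,1,0,0,1,0,0,0,0,0,0,2,0,0,2,2,1,0]
Step 16: delete u at [16, 19] -> counters=[0,0,0,1,0,0,1,0,0,1,0,0,0,0,0,0,1,0,0,1,2,1,0]
Step 17: insert tt at [7, 13] -> counters=[0,0,0,1,0,0,1,1,0,1,0,0,0,1,0,0,1,0,0,1,2,1,0]
Step 18: insert f at [6, 9] -> counters=[0,0,0,1,0,0,2,1,0,2,0,0,0,1,0,0,1,0,0,1,2,1,0]
Step 19: insert brl at [7, 14] -> counters=[0,0,0,1,0,0,2,2,0,2,0,0,0,1,1,0,1,0,0,1,2,1,0]
Step 20: delete m at [3, 20] -> counters=[0,0,0,0,0,0,2,2,0,2,0,0,0,1,1,0,1,0,0,1,1,1,0]
Step 21: delete brl at [7, 14] -> counters=[0,0,0,0,0,0,2,1,0,2,0,0,0,1,0,0,1,0,0,1,1,1,0]
Step 22: delete tt at [7, 13] -> counters=[0,0,0,0,0,0,2,0,0,2,0,0,0,0,0,0,1,0,0,1,1,1,0]
Step 23: insert m at [3, 20] -> counters=[0,0,0,1,0,0,2,0,0,2,0,0,0,0,0,0,1,0,0,1,2,1,0]
Step 24: delete m at [3, 20] -> counters=[0,0,0,0,0,0,2,0,0,2,0,0,0,0,0,0,1,0,0,1,1,1,0]
Step 25: insert tt at [7, 13] -> counters=[0,0,0,0,0,0,2,1,0,2,0,0,0,1,0,0,1,0,0,1,1,1,0]
Step 26: insert tt at [7, 13] -> counters=[0,0,0,0,0,0,2,2,0,2,0,0,0,2,0,0,1,0,0,1,1,1,0]
Step 27: insert u at [16, 19] -> counters=[0,0,0,0,0,0,2,2,0,2,0,0,0,2,0,0,2,0,0,2,1,1,0]
Final counters=[0,0,0,0,0,0,2,2,0,2,0,0,0,2,0,0,2,0,0,2,1,1,0] -> 8 nonzero

Answer: 8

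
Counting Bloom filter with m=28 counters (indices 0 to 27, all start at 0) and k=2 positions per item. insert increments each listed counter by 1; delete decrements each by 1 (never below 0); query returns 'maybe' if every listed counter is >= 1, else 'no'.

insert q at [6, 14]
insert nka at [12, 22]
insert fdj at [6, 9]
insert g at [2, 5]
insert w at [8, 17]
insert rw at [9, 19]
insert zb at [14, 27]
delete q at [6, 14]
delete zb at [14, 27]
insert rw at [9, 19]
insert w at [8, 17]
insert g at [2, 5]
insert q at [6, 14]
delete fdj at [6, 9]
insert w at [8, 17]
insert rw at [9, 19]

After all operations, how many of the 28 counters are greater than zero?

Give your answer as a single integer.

Answer: 10

Derivation:
Step 1: insert q at [6, 14] -> counters=[0,0,0,0,0,0,1,0,0,0,0,0,0,0,1,0,0,0,0,0,0,0,0,0,0,0,0,0]
Step 2: insert nka at [12, 22] -> counters=[0,0,0,0,0,0,1,0,0,0,0,0,1,0,1,0,0,0,0,0,0,0,1,0,0,0,0,0]
Step 3: insert fdj at [6, 9] -> counters=[0,0,0,0,0,0,2,0,0,1,0,0,1,0,1,0,0,0,0,0,0,0,1,0,0,0,0,0]
Step 4: insert g at [2, 5] -> counters=[0,0,1,0,0,1,2,0,0,1,0,0,1,0,1,0,0,0,0,0,0,0,1,0,0,0,0,0]
Step 5: insert w at [8, 17] -> counters=[0,0,1,0,0,1,2,0,1,1,0,0,1,0,1,0,0,1,0,0,0,0,1,0,0,0,0,0]
Step 6: insert rw at [9, 19] -> counters=[0,0,1,0,0,1,2,0,1,2,0,0,1,0,1,0,0,1,0,1,0,0,1,0,0,0,0,0]
Step 7: insert zb at [14, 27] -> counters=[0,0,1,0,0,1,2,0,1,2,0,0,1,0,2,0,0,1,0,1,0,0,1,0,0,0,0,1]
Step 8: delete q at [6, 14] -> counters=[0,0,1,0,0,1,1,0,1,2,0,0,1,0,1,0,0,1,0,1,0,0,1,0,0,0,0,1]
Step 9: delete zb at [14, 27] -> counters=[0,0,1,0,0,1,1,0,1,2,0,0,1,0,0,0,0,1,0,1,0,0,1,0,0,0,0,0]
Step 10: insert rw at [9, 19] -> counters=[0,0,1,0,0,1,1,0,1,3,0,0,1,0,0,0,0,1,0,2,0,0,1,0,0,0,0,0]
Step 11: insert w at [8, 17] -> counters=[0,0,1,0,0,1,1,0,2,3,0,0,1,0,0,0,0,2,0,2,0,0,1,0,0,0,0,0]
Step 12: insert g at [2, 5] -> counters=[0,0,2,0,0,2,1,0,2,3,0,0,1,0,0,0,0,2,0,2,0,0,1,0,0,0,0,0]
Step 13: insert q at [6, 14] -> counters=[0,0,2,0,0,2,2,0,2,3,0,0,1,0,1,0,0,2,0,2,0,0,1,0,0,0,0,0]
Step 14: delete fdj at [6, 9] -> counters=[0,0,2,0,0,2,1,0,2,2,0,0,1,0,1,0,0,2,0,2,0,0,1,0,0,0,0,0]
Step 15: insert w at [8, 17] -> counters=[0,0,2,0,0,2,1,0,3,2,0,0,1,0,1,0,0,3,0,2,0,0,1,0,0,0,0,0]
Step 16: insert rw at [9, 19] -> counters=[0,0,2,0,0,2,1,0,3,3,0,0,1,0,1,0,0,3,0,3,0,0,1,0,0,0,0,0]
Final counters=[0,0,2,0,0,2,1,0,3,3,0,0,1,0,1,0,0,3,0,3,0,0,1,0,0,0,0,0] -> 10 nonzero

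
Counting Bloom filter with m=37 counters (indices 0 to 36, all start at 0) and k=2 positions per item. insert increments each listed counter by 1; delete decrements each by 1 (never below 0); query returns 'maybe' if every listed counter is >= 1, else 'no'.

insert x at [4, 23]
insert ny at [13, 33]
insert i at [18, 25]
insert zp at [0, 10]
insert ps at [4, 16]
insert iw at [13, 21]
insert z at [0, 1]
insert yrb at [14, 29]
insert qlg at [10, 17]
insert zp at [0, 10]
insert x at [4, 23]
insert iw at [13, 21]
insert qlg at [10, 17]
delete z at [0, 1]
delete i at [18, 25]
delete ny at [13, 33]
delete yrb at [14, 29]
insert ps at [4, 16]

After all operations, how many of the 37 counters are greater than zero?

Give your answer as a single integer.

Step 1: insert x at [4, 23] -> counters=[0,0,0,0,1,0,0,0,0,0,0,0,0,0,0,0,0,0,0,0,0,0,0,1,0,0,0,0,0,0,0,0,0,0,0,0,0]
Step 2: insert ny at [13, 33] -> counters=[0,0,0,0,1,0,0,0,0,0,0,0,0,1,0,0,0,0,0,0,0,0,0,1,0,0,0,0,0,0,0,0,0,1,0,0,0]
Step 3: insert i at [18, 25] -> counters=[0,0,0,0,1,0,0,0,0,0,0,0,0,1,0,0,0,0,1,0,0,0,0,1,0,1,0,0,0,0,0,0,0,1,0,0,0]
Step 4: insert zp at [0, 10] -> counters=[1,0,0,0,1,0,0,0,0,0,1,0,0,1,0,0,0,0,1,0,0,0,0,1,0,1,0,0,0,0,0,0,0,1,0,0,0]
Step 5: insert ps at [4, 16] -> counters=[1,0,0,0,2,0,0,0,0,0,1,0,0,1,0,0,1,0,1,0,0,0,0,1,0,1,0,0,0,0,0,0,0,1,0,0,0]
Step 6: insert iw at [13, 21] -> counters=[1,0,0,0,2,0,0,0,0,0,1,0,0,2,0,0,1,0,1,0,0,1,0,1,0,1,0,0,0,0,0,0,0,1,0,0,0]
Step 7: insert z at [0, 1] -> counters=[2,1,0,0,2,0,0,0,0,0,1,0,0,2,0,0,1,0,1,0,0,1,0,1,0,1,0,0,0,0,0,0,0,1,0,0,0]
Step 8: insert yrb at [14, 29] -> counters=[2,1,0,0,2,0,0,0,0,0,1,0,0,2,1,0,1,0,1,0,0,1,0,1,0,1,0,0,0,1,0,0,0,1,0,0,0]
Step 9: insert qlg at [10, 17] -> counters=[2,1,0,0,2,0,0,0,0,0,2,0,0,2,1,0,1,1,1,0,0,1,0,1,0,1,0,0,0,1,0,0,0,1,0,0,0]
Step 10: insert zp at [0, 10] -> counters=[3,1,0,0,2,0,0,0,0,0,3,0,0,2,1,0,1,1,1,0,0,1,0,1,0,1,0,0,0,1,0,0,0,1,0,0,0]
Step 11: insert x at [4, 23] -> counters=[3,1,0,0,3,0,0,0,0,0,3,0,0,2,1,0,1,1,1,0,0,1,0,2,0,1,0,0,0,1,0,0,0,1,0,0,0]
Step 12: insert iw at [13, 21] -> counters=[3,1,0,0,3,0,0,0,0,0,3,0,0,3,1,0,1,1,1,0,0,2,0,2,0,1,0,0,0,1,0,0,0,1,0,0,0]
Step 13: insert qlg at [10, 17] -> counters=[3,1,0,0,3,0,0,0,0,0,4,0,0,3,1,0,1,2,1,0,0,2,0,2,0,1,0,0,0,1,0,0,0,1,0,0,0]
Step 14: delete z at [0, 1] -> counters=[2,0,0,0,3,0,0,0,0,0,4,0,0,3,1,0,1,2,1,0,0,2,0,2,0,1,0,0,0,1,0,0,0,1,0,0,0]
Step 15: delete i at [18, 25] -> counters=[2,0,0,0,3,0,0,0,0,0,4,0,0,3,1,0,1,2,0,0,0,2,0,2,0,0,0,0,0,1,0,0,0,1,0,0,0]
Step 16: delete ny at [13, 33] -> counters=[2,0,0,0,3,0,0,0,0,0,4,0,0,2,1,0,1,2,0,0,0,2,0,2,0,0,0,0,0,1,0,0,0,0,0,0,0]
Step 17: delete yrb at [14, 29] -> counters=[2,0,0,0,3,0,0,0,0,0,4,0,0,2,0,0,1,2,0,0,0,2,0,2,0,0,0,0,0,0,0,0,0,0,0,0,0]
Step 18: insert ps at [4, 16] -> counters=[2,0,0,0,4,0,0,0,0,0,4,0,0,2,0,0,2,2,0,0,0,2,0,2,0,0,0,0,0,0,0,0,0,0,0,0,0]
Final counters=[2,0,0,0,4,0,0,0,0,0,4,0,0,2,0,0,2,2,0,0,0,2,0,2,0,0,0,0,0,0,0,0,0,0,0,0,0] -> 8 nonzero

Answer: 8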